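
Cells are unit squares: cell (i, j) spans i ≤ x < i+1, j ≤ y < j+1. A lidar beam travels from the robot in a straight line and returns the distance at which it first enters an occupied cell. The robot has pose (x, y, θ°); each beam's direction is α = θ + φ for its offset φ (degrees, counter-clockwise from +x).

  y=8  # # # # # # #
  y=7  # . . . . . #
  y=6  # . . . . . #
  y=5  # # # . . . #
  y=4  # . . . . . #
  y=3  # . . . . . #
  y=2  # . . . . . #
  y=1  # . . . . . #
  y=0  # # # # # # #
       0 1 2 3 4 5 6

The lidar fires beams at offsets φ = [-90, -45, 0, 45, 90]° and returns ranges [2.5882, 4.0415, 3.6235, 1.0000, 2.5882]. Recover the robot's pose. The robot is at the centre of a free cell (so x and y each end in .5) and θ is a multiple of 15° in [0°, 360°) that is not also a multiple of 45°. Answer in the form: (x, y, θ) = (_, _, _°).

(x, y, θ) = (3.5, 4.5, 105°)

Candidates: 33 free-cell centres × 16 headings = 528 poses. Raycast each; keep the one whose scan matches to 4 dp.
  (4.5, 4.5, 120°): beam 1 = 1.7321 ≠ 2.5882 ✗
  (5.5, 3.5, 120°): beam 1 = 0.5774 ≠ 2.5882 ✗
  (1.5, 2.5, 120°): beam 1 = 5.1962 ≠ 2.5882 ✗
  …
  (3.5, 4.5, 105°): r_1=2.5882, r_2=4.0415, r_3=3.6235, r_4=1.0000, r_5=2.5882 — all match ✓
No second candidate reproduces the full scan.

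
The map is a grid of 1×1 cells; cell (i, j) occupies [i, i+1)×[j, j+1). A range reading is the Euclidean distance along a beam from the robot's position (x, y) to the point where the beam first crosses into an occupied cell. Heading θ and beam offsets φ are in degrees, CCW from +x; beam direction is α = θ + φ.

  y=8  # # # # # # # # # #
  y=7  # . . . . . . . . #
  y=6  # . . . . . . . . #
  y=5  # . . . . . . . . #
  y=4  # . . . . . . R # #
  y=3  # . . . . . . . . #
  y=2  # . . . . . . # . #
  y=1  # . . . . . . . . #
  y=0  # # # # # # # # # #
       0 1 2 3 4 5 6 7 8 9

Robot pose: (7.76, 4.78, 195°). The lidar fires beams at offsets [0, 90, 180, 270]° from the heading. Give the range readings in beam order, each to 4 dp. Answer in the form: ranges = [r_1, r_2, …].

ranges = [6.9985, 3.9133, 0.2485, 3.3336]

beam 1: φ=0°, α=195°
  dir = (cos 195°, sin 195°) = (-0.9659, -0.2588); from cell (7,4)
  next x-line at t=0.7868, next y-line at t=3.0137; Δt_x=1.0353, Δt_y=3.8637
    x: enter (6,4) at t=0.7868
    x: enter (5,4) at t=1.8221
    x: enter (4,4) at t=2.8574
    y: enter (4,3) at t=3.0137
    x: enter (3,3) at t=3.8926
    x: enter (2,3) at t=4.9279
    x: enter (1,3) at t=5.9632
    y: enter (1,2) at t=6.8774
    x: enter (0,2) at t=6.9985 ← occupied
  → r_1 = 6.9985
beam 2: φ=90°, α=285°
  dir = (cos 285°, sin 285°) = (0.2588, -0.9659); from cell (7,4)
  next x-line at t=0.9273, next y-line at t=0.8075; Δt_x=3.8637, Δt_y=1.0353
    y: enter (7,3) at t=0.8075
    x: enter (8,3) at t=0.9273
    y: enter (8,2) at t=1.8428
    y: enter (8,1) at t=2.8781
    y: enter (8,0) at t=3.9133 ← occupied
  → r_2 = 3.9133
beam 3: φ=180°, α=15°
  dir = (cos 15°, sin 15°) = (0.9659, 0.2588); from cell (7,4)
  next x-line at t=0.2485, next y-line at t=0.8500; Δt_x=1.0353, Δt_y=3.8637
    x: enter (8,4) at t=0.2485 ← occupied
  → r_3 = 0.2485
beam 4: φ=270°, α=105°
  dir = (cos 105°, sin 105°) = (-0.2588, 0.9659); from cell (7,4)
  next x-line at t=2.9364, next y-line at t=0.2278; Δt_x=3.8637, Δt_y=1.0353
    y: enter (7,5) at t=0.2278
    y: enter (7,6) at t=1.2630
    y: enter (7,7) at t=2.2983
    x: enter (6,7) at t=2.9364
    y: enter (6,8) at t=3.3336 ← occupied
  → r_4 = 3.3336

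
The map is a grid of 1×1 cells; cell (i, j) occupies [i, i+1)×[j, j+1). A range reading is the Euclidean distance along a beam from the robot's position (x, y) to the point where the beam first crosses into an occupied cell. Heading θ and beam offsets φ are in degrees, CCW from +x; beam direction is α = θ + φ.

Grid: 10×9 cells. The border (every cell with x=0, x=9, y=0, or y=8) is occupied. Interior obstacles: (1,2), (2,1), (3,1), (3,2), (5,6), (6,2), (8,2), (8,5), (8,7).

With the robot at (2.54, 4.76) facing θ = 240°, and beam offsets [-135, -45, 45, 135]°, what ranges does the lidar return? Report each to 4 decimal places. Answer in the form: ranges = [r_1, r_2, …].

beam 1: φ=-135°, α=105°
  cosα=-0.2588 sinα=0.9659 | (2,4) | tMaxX 2.0864 tMaxY 0.2485 | tΔX 3.8637 tΔY 1.0353
    t=0.2485 [y] (2,5)
    t=1.2837 [y] (2,6)
    t=2.0864 [x] (1,6)
    t=2.3190 [y] (1,7)
    t=3.3543 [y] (1,8) — stop
  → r_1 = 3.3543
beam 2: φ=-45°, α=195°
  cosα=-0.9659 sinα=-0.2588 | (2,4) | tMaxX 0.5590 tMaxY 2.9364 | tΔX 1.0353 tΔY 3.8637
    t=0.5590 [x] (1,4)
    t=1.5943 [x] (0,4) — stop
  → r_2 = 1.5943
beam 3: φ=45°, α=285°
  cosα=0.2588 sinα=-0.9659 | (2,4) | tMaxX 1.7773 tMaxY 0.7868 | tΔX 3.8637 tΔY 1.0353
    t=0.7868 [y] (2,3)
    t=1.7773 [x] (3,3)
    t=1.8221 [y] (3,2) — stop
  → r_3 = 1.8221
beam 4: φ=135°, α=15°
  cosα=0.9659 sinα=0.2588 | (2,4) | tMaxX 0.4762 tMaxY 0.9273 | tΔX 1.0353 tΔY 3.8637
    t=0.4762 [x] (3,4)
    t=0.9273 [y] (3,5)
    t=1.5115 [x] (4,5)
    t=2.5468 [x] (5,5)
    t=3.5821 [x] (6,5)
    t=4.6173 [x] (7,5)
    t=4.7910 [y] (7,6)
    t=5.6526 [x] (8,6)
    t=6.6879 [x] (9,6) — stop
  → r_4 = 6.6879

ranges = [3.3543, 1.5943, 1.8221, 6.6879]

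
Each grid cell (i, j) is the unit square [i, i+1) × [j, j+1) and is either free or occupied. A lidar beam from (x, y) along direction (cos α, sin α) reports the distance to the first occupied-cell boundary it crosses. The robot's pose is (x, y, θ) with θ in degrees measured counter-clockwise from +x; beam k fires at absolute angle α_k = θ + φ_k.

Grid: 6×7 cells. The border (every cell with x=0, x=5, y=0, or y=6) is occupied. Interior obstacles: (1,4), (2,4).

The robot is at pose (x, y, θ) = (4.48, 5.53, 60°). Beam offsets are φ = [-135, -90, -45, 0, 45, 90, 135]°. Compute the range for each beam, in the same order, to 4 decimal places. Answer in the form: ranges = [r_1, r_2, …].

beam 1: φ=-135°, α=285°
  direction (0.2588, -0.9659); cell (4,5); t to first gridline: x 2.0091, y 0.5487 (then +3.8637 / +1.0353)
    (4,4) via y @ 0.5487
    (4,3) via y @ 1.5840
    (5,3) via x @ 2.0091  # hit
  → r_1 = 2.0091
beam 2: φ=-90°, α=330°
  direction (0.8660, -0.5000); cell (4,5); t to first gridline: x 0.6004, y 1.0600 (then +1.1547 / +2.0000)
    (5,5) via x @ 0.6004  # hit
  → r_2 = 0.6004
beam 3: φ=-45°, α=15°
  direction (0.9659, 0.2588); cell (4,5); t to first gridline: x 0.5383, y 1.8159 (then +1.0353 / +3.8637)
    (5,5) via x @ 0.5383  # hit
  → r_3 = 0.5383
beam 4: φ=0°, α=60°
  direction (0.5000, 0.8660); cell (4,5); t to first gridline: x 1.0400, y 0.5427 (then +2.0000 / +1.1547)
    (4,6) via y @ 0.5427  # hit
  → r_4 = 0.5427
beam 5: φ=45°, α=105°
  direction (-0.2588, 0.9659); cell (4,5); t to first gridline: x 1.8546, y 0.4866 (then +3.8637 / +1.0353)
    (4,6) via y @ 0.4866  # hit
  → r_5 = 0.4866
beam 6: φ=90°, α=150°
  direction (-0.8660, 0.5000); cell (4,5); t to first gridline: x 0.5543, y 0.9400 (then +1.1547 / +2.0000)
    (3,5) via x @ 0.5543
    (3,6) via y @ 0.9400  # hit
  → r_6 = 0.9400
beam 7: φ=135°, α=195°
  direction (-0.9659, -0.2588); cell (4,5); t to first gridline: x 0.4969, y 2.0478 (then +1.0353 / +3.8637)
    (3,5) via x @ 0.4969
    (2,5) via x @ 1.5322
    (2,4) via y @ 2.0478  # hit
  → r_7 = 2.0478

ranges = [2.0091, 0.6004, 0.5383, 0.5427, 0.4866, 0.9400, 2.0478]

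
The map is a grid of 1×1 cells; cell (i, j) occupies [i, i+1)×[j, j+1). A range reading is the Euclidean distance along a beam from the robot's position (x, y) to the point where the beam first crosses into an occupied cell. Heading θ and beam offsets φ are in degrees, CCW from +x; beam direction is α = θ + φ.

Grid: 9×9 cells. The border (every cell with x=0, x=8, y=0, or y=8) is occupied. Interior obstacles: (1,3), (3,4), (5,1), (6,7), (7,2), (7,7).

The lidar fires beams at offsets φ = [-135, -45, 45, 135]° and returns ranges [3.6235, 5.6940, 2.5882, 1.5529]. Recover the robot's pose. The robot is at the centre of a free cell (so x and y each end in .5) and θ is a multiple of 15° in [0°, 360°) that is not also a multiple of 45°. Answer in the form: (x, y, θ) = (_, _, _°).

Candidates: 43 free-cell centres × 16 headings = 688 poses. Raycast each; keep the one whose scan matches to 4 dp.
  (3.5, 1.5, 75°): beam 1 = 0.5774 ≠ 3.6235 ✗
  (2.5, 6.5, 345°): beam 1 = 1.7321 ≠ 3.6235 ✗
  (6.5, 5.5, 195°): beam 1 = 1.7321 ≠ 3.6235 ✗
  …
  (4.5, 2.5, 120°): r_1=3.6235, r_2=5.6940, r_3=2.5882, r_4=1.5529 — all match ✓
Only this pose fits every beam.

(x, y, θ) = (4.5, 2.5, 120°)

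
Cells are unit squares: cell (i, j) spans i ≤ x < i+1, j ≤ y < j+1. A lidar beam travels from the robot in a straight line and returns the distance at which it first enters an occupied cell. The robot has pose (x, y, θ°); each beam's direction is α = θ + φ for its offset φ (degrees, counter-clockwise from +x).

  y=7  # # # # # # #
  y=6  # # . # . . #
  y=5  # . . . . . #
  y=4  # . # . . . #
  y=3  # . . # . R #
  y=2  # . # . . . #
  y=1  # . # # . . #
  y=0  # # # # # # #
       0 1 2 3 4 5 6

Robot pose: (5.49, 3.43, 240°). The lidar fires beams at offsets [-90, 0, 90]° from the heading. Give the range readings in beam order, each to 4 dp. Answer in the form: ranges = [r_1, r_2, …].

beam 1: φ=-90°, α=150°
  cosα=-0.8660 sinα=0.5000 | (5,3) | tMaxX 0.5658 tMaxY 1.1400 | tΔX 1.1547 tΔY 2.0000
    t=0.5658 [x] (4,3)
    t=1.1400 [y] (4,4)
    t=1.7205 [x] (3,4)
    t=2.8752 [x] (2,4) — stop
  → r_1 = 2.8752
beam 2: φ=0°, α=240°
  cosα=-0.5000 sinα=-0.8660 | (5,3) | tMaxX 0.9800 tMaxY 0.4965 | tΔX 2.0000 tΔY 1.1547
    t=0.4965 [y] (5,2)
    t=0.9800 [x] (4,2)
    t=1.6512 [y] (4,1)
    t=2.8059 [y] (4,0) — stop
  → r_2 = 2.8059
beam 3: φ=90°, α=330°
  cosα=0.8660 sinα=-0.5000 | (5,3) | tMaxX 0.5889 tMaxY 0.8600 | tΔX 1.1547 tΔY 2.0000
    t=0.5889 [x] (6,3) — stop
  → r_3 = 0.5889

ranges = [2.8752, 2.8059, 0.5889]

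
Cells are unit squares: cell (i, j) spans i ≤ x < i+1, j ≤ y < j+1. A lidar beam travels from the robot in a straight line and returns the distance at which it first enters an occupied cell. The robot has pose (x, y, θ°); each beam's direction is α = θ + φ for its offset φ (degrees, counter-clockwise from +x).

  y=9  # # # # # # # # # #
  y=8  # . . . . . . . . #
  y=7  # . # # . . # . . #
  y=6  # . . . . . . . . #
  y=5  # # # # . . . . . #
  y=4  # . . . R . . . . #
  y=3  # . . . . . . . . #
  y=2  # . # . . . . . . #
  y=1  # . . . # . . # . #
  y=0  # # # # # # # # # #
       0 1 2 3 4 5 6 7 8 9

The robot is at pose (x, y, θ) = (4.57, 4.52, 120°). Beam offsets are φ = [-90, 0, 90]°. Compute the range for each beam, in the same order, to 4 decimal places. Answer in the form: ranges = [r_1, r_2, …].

ranges = [5.1153, 1.1400, 4.1223]

beam 1: φ=-90°, α=30°
  dir = (cos 30°, sin 30°) = (0.8660, 0.5000); from cell (4,4)
  next x-line at t=0.4965, next y-line at t=0.9600; Δt_x=1.1547, Δt_y=2.0000
    x: enter (5,4) at t=0.4965
    y: enter (5,5) at t=0.9600
    x: enter (6,5) at t=1.6512
    x: enter (7,5) at t=2.8059
    y: enter (7,6) at t=2.9600
    x: enter (8,6) at t=3.9606
    y: enter (8,7) at t=4.9600
    x: enter (9,7) at t=5.1153 ← occupied
  → r_1 = 5.1153
beam 2: φ=0°, α=120°
  dir = (cos 120°, sin 120°) = (-0.5000, 0.8660); from cell (4,4)
  next x-line at t=1.1400, next y-line at t=0.5543; Δt_x=2.0000, Δt_y=1.1547
    y: enter (4,5) at t=0.5543
    x: enter (3,5) at t=1.1400 ← occupied
  → r_2 = 1.1400
beam 3: φ=90°, α=210°
  dir = (cos 210°, sin 210°) = (-0.8660, -0.5000); from cell (4,4)
  next x-line at t=0.6582, next y-line at t=1.0400; Δt_x=1.1547, Δt_y=2.0000
    x: enter (3,4) at t=0.6582
    y: enter (3,3) at t=1.0400
    x: enter (2,3) at t=1.8129
    x: enter (1,3) at t=2.9676
    y: enter (1,2) at t=3.0400
    x: enter (0,2) at t=4.1223 ← occupied
  → r_3 = 4.1223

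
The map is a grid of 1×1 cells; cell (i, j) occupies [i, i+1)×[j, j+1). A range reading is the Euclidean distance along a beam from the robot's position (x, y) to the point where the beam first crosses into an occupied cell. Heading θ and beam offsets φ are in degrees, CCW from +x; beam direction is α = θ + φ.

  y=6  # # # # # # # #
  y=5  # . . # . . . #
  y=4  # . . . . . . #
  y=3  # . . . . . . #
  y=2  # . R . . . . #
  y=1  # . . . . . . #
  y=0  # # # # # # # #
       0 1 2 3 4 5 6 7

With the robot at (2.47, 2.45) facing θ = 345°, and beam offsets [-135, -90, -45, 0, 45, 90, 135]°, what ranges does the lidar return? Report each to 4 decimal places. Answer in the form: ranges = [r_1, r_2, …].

ranges = [1.6974, 1.5012, 1.6743, 4.6898, 5.2308, 2.6400, 2.9400]

beam 1: φ=-135°, α=210°
  dir = (cos 210°, sin 210°) = (-0.8660, -0.5000); from cell (2,2)
  next x-line at t=0.5427, next y-line at t=0.9000; Δt_x=1.1547, Δt_y=2.0000
    x: enter (1,2) at t=0.5427
    y: enter (1,1) at t=0.9000
    x: enter (0,1) at t=1.6974 ← occupied
  → r_1 = 1.6974
beam 2: φ=-90°, α=255°
  dir = (cos 255°, sin 255°) = (-0.2588, -0.9659); from cell (2,2)
  next x-line at t=1.8159, next y-line at t=0.4659; Δt_x=3.8637, Δt_y=1.0353
    y: enter (2,1) at t=0.4659
    y: enter (2,0) at t=1.5012 ← occupied
  → r_2 = 1.5012
beam 3: φ=-45°, α=300°
  dir = (cos 300°, sin 300°) = (0.5000, -0.8660); from cell (2,2)
  next x-line at t=1.0600, next y-line at t=0.5196; Δt_x=2.0000, Δt_y=1.1547
    y: enter (2,1) at t=0.5196
    x: enter (3,1) at t=1.0600
    y: enter (3,0) at t=1.6743 ← occupied
  → r_3 = 1.6743
beam 4: φ=0°, α=345°
  dir = (cos 345°, sin 345°) = (0.9659, -0.2588); from cell (2,2)
  next x-line at t=0.5487, next y-line at t=1.7387; Δt_x=1.0353, Δt_y=3.8637
    x: enter (3,2) at t=0.5487
    x: enter (4,2) at t=1.5840
    y: enter (4,1) at t=1.7387
    x: enter (5,1) at t=2.6192
    x: enter (6,1) at t=3.6545
    x: enter (7,1) at t=4.6898 ← occupied
  → r_4 = 4.6898
beam 5: φ=45°, α=30°
  dir = (cos 30°, sin 30°) = (0.8660, 0.5000); from cell (2,2)
  next x-line at t=0.6120, next y-line at t=1.1000; Δt_x=1.1547, Δt_y=2.0000
    x: enter (3,2) at t=0.6120
    y: enter (3,3) at t=1.1000
    x: enter (4,3) at t=1.7667
    x: enter (5,3) at t=2.9214
    y: enter (5,4) at t=3.1000
    x: enter (6,4) at t=4.0761
    y: enter (6,5) at t=5.1000
    x: enter (7,5) at t=5.2308 ← occupied
  → r_5 = 5.2308
beam 6: φ=90°, α=75°
  dir = (cos 75°, sin 75°) = (0.2588, 0.9659); from cell (2,2)
  next x-line at t=2.0478, next y-line at t=0.5694; Δt_x=3.8637, Δt_y=1.0353
    y: enter (2,3) at t=0.5694
    y: enter (2,4) at t=1.6047
    x: enter (3,4) at t=2.0478
    y: enter (3,5) at t=2.6400 ← occupied
  → r_6 = 2.6400
beam 7: φ=135°, α=120°
  dir = (cos 120°, sin 120°) = (-0.5000, 0.8660); from cell (2,2)
  next x-line at t=0.9400, next y-line at t=0.6351; Δt_x=2.0000, Δt_y=1.1547
    y: enter (2,3) at t=0.6351
    x: enter (1,3) at t=0.9400
    y: enter (1,4) at t=1.7898
    x: enter (0,4) at t=2.9400 ← occupied
  → r_7 = 2.9400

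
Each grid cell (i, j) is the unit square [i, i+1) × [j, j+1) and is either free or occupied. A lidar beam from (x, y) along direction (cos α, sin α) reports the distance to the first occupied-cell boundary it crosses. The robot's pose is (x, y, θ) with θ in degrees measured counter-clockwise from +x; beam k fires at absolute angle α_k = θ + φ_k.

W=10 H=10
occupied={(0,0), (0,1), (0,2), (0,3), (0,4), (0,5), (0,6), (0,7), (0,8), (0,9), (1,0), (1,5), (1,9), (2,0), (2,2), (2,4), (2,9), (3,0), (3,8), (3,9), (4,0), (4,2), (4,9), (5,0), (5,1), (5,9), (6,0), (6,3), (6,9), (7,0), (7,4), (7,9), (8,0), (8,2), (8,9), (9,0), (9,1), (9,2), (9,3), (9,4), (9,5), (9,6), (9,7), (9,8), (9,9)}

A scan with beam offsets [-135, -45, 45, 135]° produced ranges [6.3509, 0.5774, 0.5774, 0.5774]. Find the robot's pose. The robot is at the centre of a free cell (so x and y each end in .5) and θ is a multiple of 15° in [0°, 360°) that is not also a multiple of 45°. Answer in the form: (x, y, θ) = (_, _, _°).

(x, y, θ) = (8.5, 1.5, 285°)

Candidates: 55 free-cell centres × 16 headings = 880 poses. Raycast each; keep the one whose scan matches to 4 dp.
  (6.5, 4.5, 15°): beam 1 = 0.5774 ≠ 6.3509 ✗
  (1.5, 1.5, 210°): beam 1 = 2.5882 ≠ 6.3509 ✗
  (3.5, 1.5, 195°): beam 1 = 1.0000 ≠ 6.3509 ✗
  …
  (8.5, 1.5, 285°): r_1=6.3509, r_2=0.5774, r_3=0.5774, r_4=0.5774 — all match ✓
Unique over the lattice → pose = (8.5, 1.5, 285°).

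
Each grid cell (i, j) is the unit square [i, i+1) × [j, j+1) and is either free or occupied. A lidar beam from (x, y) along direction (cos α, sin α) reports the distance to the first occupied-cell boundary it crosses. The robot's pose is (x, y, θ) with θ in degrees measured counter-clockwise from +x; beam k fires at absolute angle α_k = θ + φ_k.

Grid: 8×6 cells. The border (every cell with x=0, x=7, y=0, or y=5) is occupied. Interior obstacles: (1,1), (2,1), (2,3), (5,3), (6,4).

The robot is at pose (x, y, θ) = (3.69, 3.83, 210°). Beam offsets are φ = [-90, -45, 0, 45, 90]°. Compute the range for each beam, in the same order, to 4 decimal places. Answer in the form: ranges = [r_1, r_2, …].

ranges = [1.3510, 2.7849, 0.7967, 2.6660, 3.2678]

beam 1: φ=-90°, α=120°
  d=(-0.5000,0.8660)  start (3,3)  tX=1.3800 tY=0.1963  stride 1/|dx|=2.0000 1/|dy|=1.1547
    cross y-line → (3,4), t=0.1963
    cross y-line → (3,5), t=1.3510 (wall)
  → r_1 = 1.3510
beam 2: φ=-45°, α=165°
  d=(-0.9659,0.2588)  start (3,3)  tX=0.7143 tY=0.6568  stride 1/|dx|=1.0353 1/|dy|=3.8637
    cross y-line → (3,4), t=0.6568
    cross x-line → (2,4), t=0.7143
    cross x-line → (1,4), t=1.7496
    cross x-line → (0,4), t=2.7849 (wall)
  → r_2 = 2.7849
beam 3: φ=0°, α=210°
  d=(-0.8660,-0.5000)  start (3,3)  tX=0.7967 tY=1.6600  stride 1/|dx|=1.1547 1/|dy|=2.0000
    cross x-line → (2,3), t=0.7967 (wall)
  → r_3 = 0.7967
beam 4: φ=45°, α=255°
  d=(-0.2588,-0.9659)  start (3,3)  tX=2.6660 tY=0.8593  stride 1/|dx|=3.8637 1/|dy|=1.0353
    cross y-line → (3,2), t=0.8593
    cross y-line → (3,1), t=1.8946
    cross x-line → (2,1), t=2.6660 (wall)
  → r_4 = 2.6660
beam 5: φ=90°, α=300°
  d=(0.5000,-0.8660)  start (3,3)  tX=0.6200 tY=0.9584  stride 1/|dx|=2.0000 1/|dy|=1.1547
    cross x-line → (4,3), t=0.6200
    cross y-line → (4,2), t=0.9584
    cross y-line → (4,1), t=2.1131
    cross x-line → (5,1), t=2.6200
    cross y-line → (5,0), t=3.2678 (wall)
  → r_5 = 3.2678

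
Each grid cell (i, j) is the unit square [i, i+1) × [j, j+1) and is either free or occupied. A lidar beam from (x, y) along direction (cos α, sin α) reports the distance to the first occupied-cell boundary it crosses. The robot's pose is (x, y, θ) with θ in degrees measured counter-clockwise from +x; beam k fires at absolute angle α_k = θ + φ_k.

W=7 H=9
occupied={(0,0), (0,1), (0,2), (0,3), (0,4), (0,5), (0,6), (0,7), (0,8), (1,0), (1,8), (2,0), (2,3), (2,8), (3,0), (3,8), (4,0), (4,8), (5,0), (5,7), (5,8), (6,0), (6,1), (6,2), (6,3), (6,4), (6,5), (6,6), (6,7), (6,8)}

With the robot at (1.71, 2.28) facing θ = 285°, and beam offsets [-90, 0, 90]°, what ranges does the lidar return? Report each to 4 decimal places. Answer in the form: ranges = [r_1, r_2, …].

beam 1: φ=-90°, α=195°
  cosα=-0.9659 sinα=-0.2588 | (1,2) | tMaxX 0.7350 tMaxY 1.0818 | tΔX 1.0353 tΔY 3.8637
    t=0.7350 [x] (0,2) — stop
  → r_1 = 0.7350
beam 2: φ=0°, α=285°
  cosα=0.2588 sinα=-0.9659 | (1,2) | tMaxX 1.1205 tMaxY 0.2899 | tΔX 3.8637 tΔY 1.0353
    t=0.2899 [y] (1,1)
    t=1.1205 [x] (2,1)
    t=1.3252 [y] (2,0) — stop
  → r_2 = 1.3252
beam 3: φ=90°, α=15°
  cosα=0.9659 sinα=0.2588 | (1,2) | tMaxX 0.3002 tMaxY 2.7819 | tΔX 1.0353 tΔY 3.8637
    t=0.3002 [x] (2,2)
    t=1.3355 [x] (3,2)
    t=2.3708 [x] (4,2)
    t=2.7819 [y] (4,3)
    t=3.4061 [x] (5,3)
    t=4.4413 [x] (6,3) — stop
  → r_3 = 4.4413

ranges = [0.7350, 1.3252, 4.4413]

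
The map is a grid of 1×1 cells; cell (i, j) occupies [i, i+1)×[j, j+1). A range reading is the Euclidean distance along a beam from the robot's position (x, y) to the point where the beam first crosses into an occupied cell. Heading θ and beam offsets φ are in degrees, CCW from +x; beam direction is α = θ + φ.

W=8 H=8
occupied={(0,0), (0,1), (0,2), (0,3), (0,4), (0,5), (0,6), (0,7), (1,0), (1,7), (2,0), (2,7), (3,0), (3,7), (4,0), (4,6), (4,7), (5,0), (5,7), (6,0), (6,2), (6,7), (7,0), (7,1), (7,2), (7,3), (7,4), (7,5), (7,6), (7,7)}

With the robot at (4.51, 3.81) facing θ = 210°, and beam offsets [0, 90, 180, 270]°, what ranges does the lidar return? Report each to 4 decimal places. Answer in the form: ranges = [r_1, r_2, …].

ranges = [4.0530, 3.2447, 2.8752, 3.6835]

beam 1: φ=0°, α=210°
  direction (-0.8660, -0.5000); cell (4,3); t to first gridline: x 0.5889, y 1.6200 (then +1.1547 / +2.0000)
    (3,3) via x @ 0.5889
    (3,2) via y @ 1.6200
    (2,2) via x @ 1.7436
    (1,2) via x @ 2.8983
    (1,1) via y @ 3.6200
    (0,1) via x @ 4.0530  # hit
  → r_1 = 4.0530
beam 2: φ=90°, α=300°
  direction (0.5000, -0.8660); cell (4,3); t to first gridline: x 0.9800, y 0.9353 (then +2.0000 / +1.1547)
    (4,2) via y @ 0.9353
    (5,2) via x @ 0.9800
    (5,1) via y @ 2.0900
    (6,1) via x @ 2.9800
    (6,0) via y @ 3.2447  # hit
  → r_2 = 3.2447
beam 3: φ=180°, α=30°
  direction (0.8660, 0.5000); cell (4,3); t to first gridline: x 0.5658, y 0.3800 (then +1.1547 / +2.0000)
    (4,4) via y @ 0.3800
    (5,4) via x @ 0.5658
    (6,4) via x @ 1.7205
    (6,5) via y @ 2.3800
    (7,5) via x @ 2.8752  # hit
  → r_3 = 2.8752
beam 4: φ=270°, α=120°
  direction (-0.5000, 0.8660); cell (4,3); t to first gridline: x 1.0200, y 0.2194 (then +2.0000 / +1.1547)
    (4,4) via y @ 0.2194
    (3,4) via x @ 1.0200
    (3,5) via y @ 1.3741
    (3,6) via y @ 2.5288
    (2,6) via x @ 3.0200
    (2,7) via y @ 3.6835  # hit
  → r_4 = 3.6835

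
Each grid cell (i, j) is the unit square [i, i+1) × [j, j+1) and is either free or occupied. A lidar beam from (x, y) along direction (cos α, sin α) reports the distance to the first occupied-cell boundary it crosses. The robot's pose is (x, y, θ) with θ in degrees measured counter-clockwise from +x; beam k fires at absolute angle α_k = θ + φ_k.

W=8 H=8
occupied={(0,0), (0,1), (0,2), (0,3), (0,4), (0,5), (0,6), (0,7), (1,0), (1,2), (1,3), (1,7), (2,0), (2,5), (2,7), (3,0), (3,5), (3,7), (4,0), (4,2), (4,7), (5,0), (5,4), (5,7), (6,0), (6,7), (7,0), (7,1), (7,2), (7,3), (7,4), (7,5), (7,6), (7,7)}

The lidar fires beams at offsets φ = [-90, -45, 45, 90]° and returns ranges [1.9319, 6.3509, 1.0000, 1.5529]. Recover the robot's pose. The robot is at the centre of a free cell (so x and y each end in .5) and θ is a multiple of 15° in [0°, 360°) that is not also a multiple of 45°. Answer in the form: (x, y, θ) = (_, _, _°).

Candidates: 30 free-cell centres × 16 headings = 480 poses. Raycast each; keep the one whose scan matches to 4 dp.
  (6.5, 6.5, 30°): beam 1 = 1.0000 ≠ 1.9319 ✗
  (2.5, 4.5, 210°): beam 1 = 0.5774 ≠ 1.9319 ✗
  (4.5, 5.5, 120°): beam 1 = 2.8868 ≠ 1.9319 ✗
  (2.5, 4.5, 195°): beam 1 = 0.5176 ≠ 1.9319 ✗
  …
  (2.5, 1.5, 105°): r_1=1.9319, r_2=6.3509, r_3=1.0000, r_4=1.5529 — all match ✓
Unique over the lattice → pose = (2.5, 1.5, 105°).

(x, y, θ) = (2.5, 1.5, 105°)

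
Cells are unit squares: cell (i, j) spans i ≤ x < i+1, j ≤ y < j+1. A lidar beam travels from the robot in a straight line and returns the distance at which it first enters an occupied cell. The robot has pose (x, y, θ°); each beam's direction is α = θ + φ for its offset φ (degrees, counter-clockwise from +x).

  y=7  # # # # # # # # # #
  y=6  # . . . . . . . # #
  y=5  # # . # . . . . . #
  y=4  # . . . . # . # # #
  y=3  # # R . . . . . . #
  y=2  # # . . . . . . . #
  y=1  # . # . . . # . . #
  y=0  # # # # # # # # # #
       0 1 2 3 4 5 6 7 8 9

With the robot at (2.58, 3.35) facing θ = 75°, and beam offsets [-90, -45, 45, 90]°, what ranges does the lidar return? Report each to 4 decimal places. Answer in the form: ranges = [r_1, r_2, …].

beam 1: φ=-90°, α=345°
  cosα=0.9659 sinα=-0.2588 | (2,3) | tMaxX 0.4348 tMaxY 1.3523 | tΔX 1.0353 tΔY 3.8637
    t=0.4348 [x] (3,3)
    t=1.3523 [y] (3,2)
    t=1.4701 [x] (4,2)
    t=2.5054 [x] (5,2)
    t=3.5406 [x] (6,2)
    t=4.5759 [x] (7,2)
    t=5.2160 [y] (7,1)
    t=5.6112 [x] (8,1)
    t=6.6465 [x] (9,1) — stop
  → r_1 = 6.6465
beam 2: φ=-45°, α=30°
  cosα=0.8660 sinα=0.5000 | (2,3) | tMaxX 0.4850 tMaxY 1.3000 | tΔX 1.1547 tΔY 2.0000
    t=0.4850 [x] (3,3)
    t=1.3000 [y] (3,4)
    t=1.6397 [x] (4,4)
    t=2.7944 [x] (5,4) — stop
  → r_2 = 2.7944
beam 3: φ=45°, α=120°
  cosα=-0.5000 sinα=0.8660 | (2,3) | tMaxX 1.1600 tMaxY 0.7506 | tΔX 2.0000 tΔY 1.1547
    t=0.7506 [y] (2,4)
    t=1.1600 [x] (1,4)
    t=1.9053 [y] (1,5) — stop
  → r_3 = 1.9053
beam 4: φ=90°, α=165°
  cosα=-0.9659 sinα=0.2588 | (2,3) | tMaxX 0.6005 tMaxY 2.5114 | tΔX 1.0353 tΔY 3.8637
    t=0.6005 [x] (1,3) — stop
  → r_4 = 0.6005

ranges = [6.6465, 2.7944, 1.9053, 0.6005]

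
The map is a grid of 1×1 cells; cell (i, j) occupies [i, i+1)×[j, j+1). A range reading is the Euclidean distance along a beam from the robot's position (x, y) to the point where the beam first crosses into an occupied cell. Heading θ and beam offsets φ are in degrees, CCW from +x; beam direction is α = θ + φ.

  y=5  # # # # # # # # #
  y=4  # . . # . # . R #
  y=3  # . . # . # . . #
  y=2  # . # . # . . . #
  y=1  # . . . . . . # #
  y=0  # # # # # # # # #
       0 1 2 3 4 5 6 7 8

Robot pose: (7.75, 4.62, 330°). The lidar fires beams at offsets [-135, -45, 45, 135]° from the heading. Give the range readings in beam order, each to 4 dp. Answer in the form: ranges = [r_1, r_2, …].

ranges = [1.8117, 0.9659, 0.2588, 0.3934]

beam 1: φ=-135°, α=195°
  cosα=-0.9659 sinα=-0.2588 | (7,4) | tMaxX 0.7765 tMaxY 2.3955 | tΔX 1.0353 tΔY 3.8637
    t=0.7765 [x] (6,4)
    t=1.8117 [x] (5,4) — stop
  → r_1 = 1.8117
beam 2: φ=-45°, α=285°
  cosα=0.2588 sinα=-0.9659 | (7,4) | tMaxX 0.9659 tMaxY 0.6419 | tΔX 3.8637 tΔY 1.0353
    t=0.6419 [y] (7,3)
    t=0.9659 [x] (8,3) — stop
  → r_2 = 0.9659
beam 3: φ=45°, α=15°
  cosα=0.9659 sinα=0.2588 | (7,4) | tMaxX 0.2588 tMaxY 1.4682 | tΔX 1.0353 tΔY 3.8637
    t=0.2588 [x] (8,4) — stop
  → r_3 = 0.2588
beam 4: φ=135°, α=105°
  cosα=-0.2588 sinα=0.9659 | (7,4) | tMaxX 2.8978 tMaxY 0.3934 | tΔX 3.8637 tΔY 1.0353
    t=0.3934 [y] (7,5) — stop
  → r_4 = 0.3934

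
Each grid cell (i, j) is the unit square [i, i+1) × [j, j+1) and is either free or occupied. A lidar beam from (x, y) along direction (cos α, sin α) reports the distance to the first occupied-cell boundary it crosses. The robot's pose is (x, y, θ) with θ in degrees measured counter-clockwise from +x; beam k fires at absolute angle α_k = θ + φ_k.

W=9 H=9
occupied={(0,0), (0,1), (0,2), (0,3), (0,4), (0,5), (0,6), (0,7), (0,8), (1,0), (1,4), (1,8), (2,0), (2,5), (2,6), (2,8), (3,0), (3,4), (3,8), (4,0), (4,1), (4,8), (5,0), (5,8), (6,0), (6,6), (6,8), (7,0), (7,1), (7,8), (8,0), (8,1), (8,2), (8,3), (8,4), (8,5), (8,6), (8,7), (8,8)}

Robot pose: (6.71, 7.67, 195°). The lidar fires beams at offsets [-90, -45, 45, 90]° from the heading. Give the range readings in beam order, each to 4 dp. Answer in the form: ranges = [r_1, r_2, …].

beam 1: φ=-90°, α=105°
  direction (-0.2588, 0.9659); cell (6,7); t to first gridline: x 2.7432, y 0.3416 (then +3.8637 / +1.0353)
    (6,8) via y @ 0.3416  # hit
  → r_1 = 0.3416
beam 2: φ=-45°, α=150°
  direction (-0.8660, 0.5000); cell (6,7); t to first gridline: x 0.8198, y 0.6600 (then +1.1547 / +2.0000)
    (6,8) via y @ 0.6600  # hit
  → r_2 = 0.6600
beam 3: φ=45°, α=240°
  direction (-0.5000, -0.8660); cell (6,7); t to first gridline: x 1.4200, y 0.7736 (then +2.0000 / +1.1547)
    (6,6) via y @ 0.7736  # hit
  → r_3 = 0.7736
beam 4: φ=90°, α=285°
  direction (0.2588, -0.9659); cell (6,7); t to first gridline: x 1.1205, y 0.6936 (then +3.8637 / +1.0353)
    (6,6) via y @ 0.6936  # hit
  → r_4 = 0.6936

ranges = [0.3416, 0.6600, 0.7736, 0.6936]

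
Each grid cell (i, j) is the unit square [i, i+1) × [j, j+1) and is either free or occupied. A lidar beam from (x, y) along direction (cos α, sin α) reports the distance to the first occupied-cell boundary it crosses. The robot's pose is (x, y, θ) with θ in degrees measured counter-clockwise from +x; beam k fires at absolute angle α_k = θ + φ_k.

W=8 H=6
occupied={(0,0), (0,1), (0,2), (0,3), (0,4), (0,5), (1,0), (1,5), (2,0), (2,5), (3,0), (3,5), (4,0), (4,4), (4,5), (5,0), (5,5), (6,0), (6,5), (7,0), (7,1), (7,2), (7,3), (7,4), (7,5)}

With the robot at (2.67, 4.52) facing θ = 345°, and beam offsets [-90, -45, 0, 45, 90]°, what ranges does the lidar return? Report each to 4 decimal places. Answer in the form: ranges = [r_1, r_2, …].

beam 1: φ=-90°, α=255°
  d=(-0.2588,-0.9659)  start (2,4)  tX=2.5887 tY=0.5383  stride 1/|dx|=3.8637 1/|dy|=1.0353
    cross y-line → (2,3), t=0.5383
    cross y-line → (2,2), t=1.5736
    cross x-line → (1,2), t=2.5887
    cross y-line → (1,1), t=2.6089
    cross y-line → (1,0), t=3.6442 (wall)
  → r_1 = 3.6442
beam 2: φ=-45°, α=300°
  d=(0.5000,-0.8660)  start (2,4)  tX=0.6600 tY=0.6004  stride 1/|dx|=2.0000 1/|dy|=1.1547
    cross y-line → (2,3), t=0.6004
    cross x-line → (3,3), t=0.6600
    cross y-line → (3,2), t=1.7551
    cross x-line → (4,2), t=2.6600
    cross y-line → (4,1), t=2.9098
    cross y-line → (4,0), t=4.0645 (wall)
  → r_2 = 4.0645
beam 3: φ=0°, α=345°
  d=(0.9659,-0.2588)  start (2,4)  tX=0.3416 tY=2.0091  stride 1/|dx|=1.0353 1/|dy|=3.8637
    cross x-line → (3,4), t=0.3416
    cross x-line → (4,4), t=1.3769 (wall)
  → r_3 = 1.3769
beam 4: φ=45°, α=30°
  d=(0.8660,0.5000)  start (2,4)  tX=0.3811 tY=0.9600  stride 1/|dx|=1.1547 1/|dy|=2.0000
    cross x-line → (3,4), t=0.3811
    cross y-line → (3,5), t=0.9600 (wall)
  → r_4 = 0.9600
beam 5: φ=90°, α=75°
  d=(0.2588,0.9659)  start (2,4)  tX=1.2750 tY=0.4969  stride 1/|dx|=3.8637 1/|dy|=1.0353
    cross y-line → (2,5), t=0.4969 (wall)
  → r_5 = 0.4969

ranges = [3.6442, 4.0645, 1.3769, 0.9600, 0.4969]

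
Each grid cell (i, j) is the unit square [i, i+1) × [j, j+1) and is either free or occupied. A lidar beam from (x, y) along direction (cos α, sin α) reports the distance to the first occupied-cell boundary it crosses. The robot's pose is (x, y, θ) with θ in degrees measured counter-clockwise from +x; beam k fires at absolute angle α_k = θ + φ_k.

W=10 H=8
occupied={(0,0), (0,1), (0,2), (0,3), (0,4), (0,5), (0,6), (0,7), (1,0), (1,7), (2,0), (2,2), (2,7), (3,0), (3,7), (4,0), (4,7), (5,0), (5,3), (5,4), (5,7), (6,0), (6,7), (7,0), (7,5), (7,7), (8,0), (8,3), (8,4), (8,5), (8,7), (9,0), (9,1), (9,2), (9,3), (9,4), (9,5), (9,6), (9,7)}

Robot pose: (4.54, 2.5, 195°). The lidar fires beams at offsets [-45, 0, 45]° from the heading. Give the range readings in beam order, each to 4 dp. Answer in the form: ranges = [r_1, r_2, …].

ranges = [4.0876, 1.5943, 1.7321]

beam 1: φ=-45°, α=150°
  d=(-0.8660,0.5000)  start (4,2)  tX=0.6235 tY=1.0000  stride 1/|dx|=1.1547 1/|dy|=2.0000
    cross x-line → (3,2), t=0.6235
    cross y-line → (3,3), t=1.0000
    cross x-line → (2,3), t=1.7782
    cross x-line → (1,3), t=2.9329
    cross y-line → (1,4), t=3.0000
    cross x-line → (0,4), t=4.0876 (wall)
  → r_1 = 4.0876
beam 2: φ=0°, α=195°
  d=(-0.9659,-0.2588)  start (4,2)  tX=0.5590 tY=1.9319  stride 1/|dx|=1.0353 1/|dy|=3.8637
    cross x-line → (3,2), t=0.5590
    cross x-line → (2,2), t=1.5943 (wall)
  → r_2 = 1.5943
beam 3: φ=45°, α=240°
  d=(-0.5000,-0.8660)  start (4,2)  tX=1.0800 tY=0.5774  stride 1/|dx|=2.0000 1/|dy|=1.1547
    cross y-line → (4,1), t=0.5774
    cross x-line → (3,1), t=1.0800
    cross y-line → (3,0), t=1.7321 (wall)
  → r_3 = 1.7321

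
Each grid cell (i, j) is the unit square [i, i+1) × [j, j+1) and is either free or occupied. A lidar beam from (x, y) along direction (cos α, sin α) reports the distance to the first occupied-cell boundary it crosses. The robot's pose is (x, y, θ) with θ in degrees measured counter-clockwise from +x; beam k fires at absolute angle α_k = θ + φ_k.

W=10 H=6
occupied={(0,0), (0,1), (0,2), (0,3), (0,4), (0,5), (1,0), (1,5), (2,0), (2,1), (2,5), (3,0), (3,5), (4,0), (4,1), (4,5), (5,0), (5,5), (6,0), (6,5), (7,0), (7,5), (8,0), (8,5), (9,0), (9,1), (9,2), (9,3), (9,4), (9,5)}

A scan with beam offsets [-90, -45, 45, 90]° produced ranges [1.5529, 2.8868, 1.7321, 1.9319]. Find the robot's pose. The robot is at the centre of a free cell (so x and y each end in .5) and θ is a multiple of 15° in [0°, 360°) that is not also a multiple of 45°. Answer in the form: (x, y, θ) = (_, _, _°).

(x, y, θ) = (3.5, 3.5, 195°)

The pose lattice has 30·16 = 480 candidates. Test each by forward raycasting.
  (6.5, 2.5, 60°): beam 1 = 2.8868 ≠ 1.5529 ✗
  (3.5, 3.5, 150°): beam 1 = 1.7321 ≠ 1.5529 ✗
  (3.5, 3.5, 330°): beam 1 = 1.7321 ≠ 1.5529 ✗
  (7.5, 3.5, 105°): beam 2 = 1.7321 ≠ 2.8868 ✗
  …
  (3.5, 3.5, 195°): r_1=1.5529, r_2=2.8868, r_3=1.7321, r_4=1.9319 — all match ✓
Only this pose fits every beam.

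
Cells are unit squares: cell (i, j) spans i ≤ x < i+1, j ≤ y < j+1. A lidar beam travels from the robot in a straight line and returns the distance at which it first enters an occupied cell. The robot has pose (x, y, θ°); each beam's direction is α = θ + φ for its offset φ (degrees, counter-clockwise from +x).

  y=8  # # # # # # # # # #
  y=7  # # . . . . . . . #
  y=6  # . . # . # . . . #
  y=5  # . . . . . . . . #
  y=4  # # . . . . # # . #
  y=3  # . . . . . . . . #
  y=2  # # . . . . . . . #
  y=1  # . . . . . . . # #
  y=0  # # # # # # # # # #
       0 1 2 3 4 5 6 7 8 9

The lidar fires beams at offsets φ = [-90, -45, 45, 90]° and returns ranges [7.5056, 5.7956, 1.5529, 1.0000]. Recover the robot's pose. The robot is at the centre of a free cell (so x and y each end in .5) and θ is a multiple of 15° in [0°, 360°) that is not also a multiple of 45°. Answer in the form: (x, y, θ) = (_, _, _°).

(x, y, θ) = (7.5, 2.5, 240°)

Candidates: 48 free-cell centres × 16 headings = 768 poses. Raycast each; keep the one whose scan matches to 4 dp.
  (4.5, 2.5, 345°): beam 1 = 1.5529 ≠ 7.5056 ✗
  (2.5, 1.5, 255°): beam 1 = 1.5529 ≠ 7.5056 ✗
  (7.5, 7.5, 240°): beam 1 = 1.0000 ≠ 7.5056 ✗
  (8.5, 5.5, 195°): beam 1 = 2.5882 ≠ 7.5056 ✗
  …
  (7.5, 2.5, 240°): r_1=7.5056, r_2=5.7956, r_3=1.5529, r_4=1.0000 — all match ✓
Unique over the lattice → pose = (7.5, 2.5, 240°).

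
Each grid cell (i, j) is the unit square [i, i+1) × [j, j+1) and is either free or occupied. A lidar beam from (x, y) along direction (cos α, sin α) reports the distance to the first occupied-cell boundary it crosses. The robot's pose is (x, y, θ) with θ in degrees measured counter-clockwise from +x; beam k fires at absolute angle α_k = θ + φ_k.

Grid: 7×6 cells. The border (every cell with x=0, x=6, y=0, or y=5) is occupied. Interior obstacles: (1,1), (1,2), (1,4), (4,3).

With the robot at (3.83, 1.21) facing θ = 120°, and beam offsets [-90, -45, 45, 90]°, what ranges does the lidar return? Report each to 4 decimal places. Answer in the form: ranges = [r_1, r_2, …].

beam 1: φ=-90°, α=30°
  direction (0.8660, 0.5000); cell (3,1); t to first gridline: x 0.1963, y 1.5800 (then +1.1547 / +2.0000)
    (4,1) via x @ 0.1963
    (5,1) via x @ 1.3510
    (5,2) via y @ 1.5800
    (6,2) via x @ 2.5057  # hit
  → r_1 = 2.5057
beam 2: φ=-45°, α=75°
  direction (0.2588, 0.9659); cell (3,1); t to first gridline: x 0.6568, y 0.8179 (then +3.8637 / +1.0353)
    (4,1) via x @ 0.6568
    (4,2) via y @ 0.8179
    (4,3) via y @ 1.8531  # hit
  → r_2 = 1.8531
beam 3: φ=45°, α=165°
  direction (-0.9659, 0.2588); cell (3,1); t to first gridline: x 0.8593, y 3.0523 (then +1.0353 / +3.8637)
    (2,1) via x @ 0.8593
    (1,1) via x @ 1.8946  # hit
  → r_3 = 1.8946
beam 4: φ=90°, α=210°
  direction (-0.8660, -0.5000); cell (3,1); t to first gridline: x 0.9584, y 0.4200 (then +1.1547 / +2.0000)
    (3,0) via y @ 0.4200  # hit
  → r_4 = 0.4200

ranges = [2.5057, 1.8531, 1.8946, 0.4200]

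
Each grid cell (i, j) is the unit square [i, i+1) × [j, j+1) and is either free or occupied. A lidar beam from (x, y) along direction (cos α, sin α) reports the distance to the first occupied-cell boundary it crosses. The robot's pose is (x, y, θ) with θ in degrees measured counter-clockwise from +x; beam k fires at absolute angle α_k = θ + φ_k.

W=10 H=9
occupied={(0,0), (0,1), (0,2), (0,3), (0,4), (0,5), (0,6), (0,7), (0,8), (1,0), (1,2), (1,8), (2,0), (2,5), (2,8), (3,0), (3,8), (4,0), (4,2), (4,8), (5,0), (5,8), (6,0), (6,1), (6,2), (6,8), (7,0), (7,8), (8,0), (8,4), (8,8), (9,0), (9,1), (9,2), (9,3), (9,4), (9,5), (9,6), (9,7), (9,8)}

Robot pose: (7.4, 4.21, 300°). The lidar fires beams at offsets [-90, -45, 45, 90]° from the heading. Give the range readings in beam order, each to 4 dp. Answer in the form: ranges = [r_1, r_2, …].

beam 1: φ=-90°, α=210°
  direction (-0.8660, -0.5000); cell (7,4); t to first gridline: x 0.4619, y 0.4200 (then +1.1547 / +2.0000)
    (7,3) via y @ 0.4200
    (6,3) via x @ 0.4619
    (5,3) via x @ 1.6166
    (5,2) via y @ 2.4200
    (4,2) via x @ 2.7713  # hit
  → r_1 = 2.7713
beam 2: φ=-45°, α=255°
  direction (-0.2588, -0.9659); cell (7,4); t to first gridline: x 1.5455, y 0.2174 (then +3.8637 / +1.0353)
    (7,3) via y @ 0.2174
    (7,2) via y @ 1.2527
    (6,2) via x @ 1.5455  # hit
  → r_2 = 1.5455
beam 3: φ=45°, α=345°
  direction (0.9659, -0.2588); cell (7,4); t to first gridline: x 0.6212, y 0.8114 (then +1.0353 / +3.8637)
    (8,4) via x @ 0.6212  # hit
  → r_3 = 0.6212
beam 4: φ=90°, α=30°
  direction (0.8660, 0.5000); cell (7,4); t to first gridline: x 0.6928, y 1.5800 (then +1.1547 / +2.0000)
    (8,4) via x @ 0.6928  # hit
  → r_4 = 0.6928

ranges = [2.7713, 1.5455, 0.6212, 0.6928]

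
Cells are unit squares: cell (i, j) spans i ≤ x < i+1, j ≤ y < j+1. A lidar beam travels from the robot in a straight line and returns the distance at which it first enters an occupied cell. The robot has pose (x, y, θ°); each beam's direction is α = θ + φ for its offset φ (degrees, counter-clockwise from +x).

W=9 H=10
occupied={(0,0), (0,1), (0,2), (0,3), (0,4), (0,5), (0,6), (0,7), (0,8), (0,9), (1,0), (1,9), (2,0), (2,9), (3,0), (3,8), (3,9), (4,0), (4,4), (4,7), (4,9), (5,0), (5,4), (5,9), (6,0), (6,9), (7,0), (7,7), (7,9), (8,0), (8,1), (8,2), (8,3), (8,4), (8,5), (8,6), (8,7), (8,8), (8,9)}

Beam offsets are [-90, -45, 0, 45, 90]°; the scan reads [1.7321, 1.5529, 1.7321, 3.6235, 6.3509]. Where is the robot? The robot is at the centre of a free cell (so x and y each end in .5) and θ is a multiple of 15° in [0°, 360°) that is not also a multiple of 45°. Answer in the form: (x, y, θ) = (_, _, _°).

Enumerate (i+0.5, j+0.5, θ) over the 51 free cells and 16 admissible headings. For each, cast all 5 beams and compare to the given ranges.
  (6.5, 5.5, 105°): beam 1 = 1.5529 ≠ 1.7321 ✗
  (6.5, 6.5, 105°): beam 1 = 1.5529 ≠ 1.7321 ✗
  (6.5, 6.5, 195°): beam 1 = 2.5882 ≠ 1.7321 ✗
  (7.5, 1.5, 240°): beam 1 = 7.5056 ≠ 1.7321 ✗
  (7.5, 6.5, 15°): beam 1 = 1.9319 ≠ 1.7321 ✗
  …
  (6.5, 5.5, 60°): r_1=1.7321, r_2=1.5529, r_3=1.7321, r_4=3.6235, r_5=6.3509 — all match ✓
No second candidate reproduces the full scan.

(x, y, θ) = (6.5, 5.5, 60°)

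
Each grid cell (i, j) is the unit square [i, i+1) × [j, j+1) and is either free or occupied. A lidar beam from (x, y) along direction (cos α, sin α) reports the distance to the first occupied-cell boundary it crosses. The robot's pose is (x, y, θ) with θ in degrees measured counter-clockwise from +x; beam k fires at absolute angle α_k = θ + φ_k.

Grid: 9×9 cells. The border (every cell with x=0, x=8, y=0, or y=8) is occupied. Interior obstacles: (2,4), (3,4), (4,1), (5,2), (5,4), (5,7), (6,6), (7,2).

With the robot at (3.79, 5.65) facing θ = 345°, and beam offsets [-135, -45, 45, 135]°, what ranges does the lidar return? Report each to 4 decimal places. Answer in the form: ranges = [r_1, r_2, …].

ranges = [1.3000, 3.0600, 2.5519, 2.7135]

beam 1: φ=-135°, α=210°
  d=(-0.8660,-0.5000)  start (3,5)  tX=0.9122 tY=1.3000  stride 1/|dx|=1.1547 1/|dy|=2.0000
    cross x-line → (2,5), t=0.9122
    cross y-line → (2,4), t=1.3000 (wall)
  → r_1 = 1.3000
beam 2: φ=-45°, α=300°
  d=(0.5000,-0.8660)  start (3,5)  tX=0.4200 tY=0.7506  stride 1/|dx|=2.0000 1/|dy|=1.1547
    cross x-line → (4,5), t=0.4200
    cross y-line → (4,4), t=0.7506
    cross y-line → (4,3), t=1.9053
    cross x-line → (5,3), t=2.4200
    cross y-line → (5,2), t=3.0600 (wall)
  → r_2 = 3.0600
beam 3: φ=45°, α=30°
  d=(0.8660,0.5000)  start (3,5)  tX=0.2425 tY=0.7000  stride 1/|dx|=1.1547 1/|dy|=2.0000
    cross x-line → (4,5), t=0.2425
    cross y-line → (4,6), t=0.7000
    cross x-line → (5,6), t=1.3972
    cross x-line → (6,6), t=2.5519 (wall)
  → r_3 = 2.5519
beam 4: φ=135°, α=120°
  d=(-0.5000,0.8660)  start (3,5)  tX=1.5800 tY=0.4041  stride 1/|dx|=2.0000 1/|dy|=1.1547
    cross y-line → (3,6), t=0.4041
    cross y-line → (3,7), t=1.5588
    cross x-line → (2,7), t=1.5800
    cross y-line → (2,8), t=2.7135 (wall)
  → r_4 = 2.7135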